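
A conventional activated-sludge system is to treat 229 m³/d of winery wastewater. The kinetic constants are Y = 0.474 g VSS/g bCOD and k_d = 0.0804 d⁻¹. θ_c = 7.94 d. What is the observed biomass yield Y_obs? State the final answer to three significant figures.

Observed yield with endogenous decay: Y_obs = Y / (1 + k_d·θ_c) = 0.474 / (1 + 0.0804 × 7.94) = 0.474 / 1.638 = 0.2893 g VSS/g bCOD.

Y_obs ≈ 0.289 g VSS/g bCOD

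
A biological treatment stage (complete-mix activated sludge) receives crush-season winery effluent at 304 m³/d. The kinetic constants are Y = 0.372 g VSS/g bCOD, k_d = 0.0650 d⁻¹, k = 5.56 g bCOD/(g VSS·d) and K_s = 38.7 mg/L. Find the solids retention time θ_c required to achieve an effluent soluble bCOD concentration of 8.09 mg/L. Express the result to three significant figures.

θ_c ≈ 3.42 d

From 1/θ_c = Y·k·S/(K_s + S) − k_d: Y·k·S/(K_s+S) = 0.372 × 5.56 × 8.09 / (38.7 + 8.09) = 0.3576 d⁻¹.
θ_c = 1/(μ − k_d) = 1/(0.3576 − 0.0650) = 1/0.2926 = 3.417 d.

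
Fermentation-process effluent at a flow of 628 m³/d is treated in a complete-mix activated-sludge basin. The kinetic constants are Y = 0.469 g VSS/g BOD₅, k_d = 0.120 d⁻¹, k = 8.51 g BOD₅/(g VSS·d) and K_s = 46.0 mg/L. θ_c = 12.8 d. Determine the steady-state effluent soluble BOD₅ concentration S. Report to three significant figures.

Effluent substrate depends only on kinetics and SRT: S = K_s(1 + k_d θ_c) / [θ_c(Yk − k_d) − 1] = 46.0 × (1 + 0.120 × 12.8) / [12.8 × (0.469 × 8.51 − 0.120) − 1] = 116.7 / 48.55 = 2.403 mg/L.

S ≈ 2.40 mg/L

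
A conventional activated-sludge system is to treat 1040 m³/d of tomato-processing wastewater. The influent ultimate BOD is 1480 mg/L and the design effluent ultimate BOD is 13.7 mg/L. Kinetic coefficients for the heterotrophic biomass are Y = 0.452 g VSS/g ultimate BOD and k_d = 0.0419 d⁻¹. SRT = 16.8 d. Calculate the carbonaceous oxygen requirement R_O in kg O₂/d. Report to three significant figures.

Correct the yield for decay: Y_obs = Y/(1 + k_d θ_c) = 0.452 / (1 + 0.0419 × 16.8) = 0.452 / 1.704 = 0.2653.
Q·(S₀ − S) = 1040 × (1480 − 13.7) × 10⁻³ = 1525 kg/d removed.
Biomass synthesised: P_X = Y_obs × 1525 = 404.5 kg VSS/d.
R_O = Q·ΔS − 1.42 P_X = 1525 − 574.4 = 950.5 kg O₂/d.

R_O ≈ 951 kg O₂/d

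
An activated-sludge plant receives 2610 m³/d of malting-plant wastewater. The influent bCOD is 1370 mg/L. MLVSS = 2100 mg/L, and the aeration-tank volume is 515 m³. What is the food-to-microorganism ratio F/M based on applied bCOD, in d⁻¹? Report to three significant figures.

Food-to-microorganism ratio F/M = Q S₀ / (V X) = 2610 × 1370 / (515.0 × 2100) = 3.306 d⁻¹.

F/M ≈ 3.31 d⁻¹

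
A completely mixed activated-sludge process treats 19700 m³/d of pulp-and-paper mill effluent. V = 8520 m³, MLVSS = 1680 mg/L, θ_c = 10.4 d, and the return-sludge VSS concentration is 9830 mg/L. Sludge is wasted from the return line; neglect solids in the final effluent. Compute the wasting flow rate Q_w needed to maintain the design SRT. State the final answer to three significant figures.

θ_c = V·X/(Q_w·X_r) when wasting from the recycle, so Q_w = V·X/(θ_c·X_r) = 8520 × 1680 / (10.4 × 9830) = 140.0 m³/d.

Q_w ≈ 140 m³/d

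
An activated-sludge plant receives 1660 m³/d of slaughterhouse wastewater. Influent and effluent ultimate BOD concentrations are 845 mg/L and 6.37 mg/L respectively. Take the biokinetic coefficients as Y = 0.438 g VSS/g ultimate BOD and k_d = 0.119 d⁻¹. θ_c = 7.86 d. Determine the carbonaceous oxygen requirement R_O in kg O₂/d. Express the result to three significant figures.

R_O ≈ 945 kg O₂/d

Y_obs = Y / (1 + k_d θ_c) = 0.438 / (1 + 0.119 × 7.86) = 0.438 / 1.935 = 0.2263.
Mass of ultimate BOD removed per day: Q(S₀ − S) = 1660 × 838.6 g/m³ = 1392 kg/d.
Biomass synthesised: P_X = Y_obs × 1392 = 315.1 kg VSS/d.
R_O = Q·ΔS − 1.42 P_X = 1392 − 447.4 = 944.7 kg O₂/d.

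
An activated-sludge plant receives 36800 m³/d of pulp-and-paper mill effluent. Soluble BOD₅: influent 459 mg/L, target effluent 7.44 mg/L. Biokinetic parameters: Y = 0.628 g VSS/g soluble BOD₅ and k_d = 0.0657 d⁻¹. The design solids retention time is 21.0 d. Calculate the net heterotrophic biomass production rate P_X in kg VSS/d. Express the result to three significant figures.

P_X ≈ 4390 kg VSS/d

Y_obs = Y / (1 + k_d θ_c) = 0.628 / (1 + 0.0657 × 21.0) = 0.628 / 2.380 = 0.2639.
ΔS = 459 − 7.44 = 451.6 mg/L, so the substrate removal rate is 36800 × 451.6/1000 = 16617 kg soluble BOD₅/d.
Net biomass production P_X = Y_obs × Q·(S₀ − S) = 0.2639 × 16617 = 4385 kg VSS/d.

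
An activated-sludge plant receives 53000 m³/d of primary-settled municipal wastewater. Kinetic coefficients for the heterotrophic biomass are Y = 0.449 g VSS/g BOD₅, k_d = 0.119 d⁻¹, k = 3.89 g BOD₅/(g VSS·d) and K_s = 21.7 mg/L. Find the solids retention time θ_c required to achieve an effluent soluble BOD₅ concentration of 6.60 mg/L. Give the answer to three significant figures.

Specific growth rate at S = 6.60 mg/L: μ = YkS/(K_s+S) = 0.449·3.89·6.60/(21.7+6.60) = 0.4073 d⁻¹.
Then 1/θ_c = μ − k_d = 0.4073 − 0.119 = 0.2883 d⁻¹, giving θ_c = 3.468 d.

θ_c ≈ 3.47 d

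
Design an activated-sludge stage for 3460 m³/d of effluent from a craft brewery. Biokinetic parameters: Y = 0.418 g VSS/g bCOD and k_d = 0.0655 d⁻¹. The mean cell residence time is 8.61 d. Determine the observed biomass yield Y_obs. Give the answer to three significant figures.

Correct the yield for decay: Y_obs = Y/(1 + k_d θ_c) = 0.418 / (1 + 0.0655 × 8.61) = 0.418 / 1.564 = 0.2673.

Y_obs ≈ 0.267 g VSS/g bCOD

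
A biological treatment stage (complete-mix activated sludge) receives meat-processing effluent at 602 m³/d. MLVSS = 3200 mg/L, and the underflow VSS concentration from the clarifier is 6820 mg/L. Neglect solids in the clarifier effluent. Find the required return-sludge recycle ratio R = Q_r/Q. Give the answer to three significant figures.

R ≈ 0.884

Mass balance around the secondary clarifier (neglecting effluent solids): R = X / (X_r − X) = 3200 / (6820 − 3200) = 0.8840.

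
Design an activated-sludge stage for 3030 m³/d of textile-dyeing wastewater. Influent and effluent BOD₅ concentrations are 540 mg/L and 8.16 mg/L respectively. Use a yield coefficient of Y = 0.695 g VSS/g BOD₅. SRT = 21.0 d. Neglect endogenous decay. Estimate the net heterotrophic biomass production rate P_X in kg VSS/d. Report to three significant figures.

No decay correction is needed, so Y_obs = Y = 0.695.
Mass of BOD₅ removed per day: Q(S₀ − S) = 3030 × 531.8 g/m³ = 1611 kg/d.
Biomass produced: P_X = Y_obs·Q·ΔS = 0.6950 × 1611 ≈ 1120 kg VSS/d.

P_X ≈ 1120 kg VSS/d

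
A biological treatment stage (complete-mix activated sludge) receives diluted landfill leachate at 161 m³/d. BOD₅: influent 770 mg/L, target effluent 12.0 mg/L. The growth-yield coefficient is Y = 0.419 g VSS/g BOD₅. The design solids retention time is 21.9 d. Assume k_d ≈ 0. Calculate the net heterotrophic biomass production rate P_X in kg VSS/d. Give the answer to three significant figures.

With endogenous decay neglected, the observed yield equals the true yield: Y_obs = Y = 0.419 g VSS/g BOD₅.
Q·(S₀ − S) = 161 × (770 − 12.0) × 10⁻³ = 122.0 kg/d removed.
P_X = Y_obs · Q(S₀ − S) = 0.4190 × 122.0 = 51.13 kg VSS/d.

P_X ≈ 51.1 kg VSS/d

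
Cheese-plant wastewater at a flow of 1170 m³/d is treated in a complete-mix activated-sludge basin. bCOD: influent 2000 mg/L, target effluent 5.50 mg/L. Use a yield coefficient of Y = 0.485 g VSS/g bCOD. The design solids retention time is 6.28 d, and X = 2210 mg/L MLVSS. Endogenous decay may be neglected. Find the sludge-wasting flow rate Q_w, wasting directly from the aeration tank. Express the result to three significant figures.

V·X = Y·Q·ΔS·θ_c gives V = 0.485 × 1170 × (2000 − 5.50) × 6.28 / 2210 = 3216 m³.
For wasting at MLVSS concentration, Q_w = V/θ_c = 3216/6.28 = 512.1 m³/d.

Q_w ≈ 512 m³/d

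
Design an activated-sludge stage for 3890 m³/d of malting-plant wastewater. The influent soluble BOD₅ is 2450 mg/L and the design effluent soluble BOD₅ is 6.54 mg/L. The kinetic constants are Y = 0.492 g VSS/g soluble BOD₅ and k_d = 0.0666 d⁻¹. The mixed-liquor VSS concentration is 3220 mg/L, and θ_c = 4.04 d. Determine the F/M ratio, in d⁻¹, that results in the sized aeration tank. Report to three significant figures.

From the SRT design equation V = Y Q (S₀−S) θ_c / [X (1 + k_d θ_c)] = 0.492 × 3890 × (2450 − 6.54) × 4.04 / [3220 × (1 + 0.0666 × 4.04)] = 1.89×10^7 / 4086 = 4623 m³.
F/M = applied load / biomass = Q·S₀/(V·X) = 3890 × 2450 / (4623 × 3220) = 0.6402 d⁻¹.

F/M ≈ 0.640 d⁻¹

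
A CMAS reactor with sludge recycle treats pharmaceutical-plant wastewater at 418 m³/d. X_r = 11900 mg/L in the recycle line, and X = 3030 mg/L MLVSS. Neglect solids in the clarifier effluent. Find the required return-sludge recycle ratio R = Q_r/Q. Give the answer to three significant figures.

R ≈ 0.342

Mass balance around the secondary clarifier (neglecting effluent solids): R = X / (X_r − X) = 3030 / (11900 − 3030) = 0.3416.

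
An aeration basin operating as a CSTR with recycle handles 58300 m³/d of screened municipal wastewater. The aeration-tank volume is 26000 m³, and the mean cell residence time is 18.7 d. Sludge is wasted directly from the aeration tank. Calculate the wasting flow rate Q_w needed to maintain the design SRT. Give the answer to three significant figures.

Q_w ≈ 1390 m³/d

Wasting from the aeration tank: Q_w = V / θ_c = 26000 / 18.7 = 1390 m³/d.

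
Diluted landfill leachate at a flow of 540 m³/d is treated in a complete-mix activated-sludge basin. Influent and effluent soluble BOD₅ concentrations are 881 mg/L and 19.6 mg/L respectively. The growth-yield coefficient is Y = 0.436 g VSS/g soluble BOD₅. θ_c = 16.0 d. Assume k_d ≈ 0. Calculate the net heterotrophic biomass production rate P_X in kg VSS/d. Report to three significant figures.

Since k_d ≈ 0, Y_obs = Y = 0.436 g VSS/g soluble BOD₅.
Q·(S₀ − S) = 540 × (881 − 19.6) × 10⁻³ = 465.2 kg/d removed.
Net biomass production P_X = Y_obs × Q·(S₀ − S) = 0.4360 × 465.2 = 202.8 kg VSS/d.

P_X ≈ 203 kg VSS/d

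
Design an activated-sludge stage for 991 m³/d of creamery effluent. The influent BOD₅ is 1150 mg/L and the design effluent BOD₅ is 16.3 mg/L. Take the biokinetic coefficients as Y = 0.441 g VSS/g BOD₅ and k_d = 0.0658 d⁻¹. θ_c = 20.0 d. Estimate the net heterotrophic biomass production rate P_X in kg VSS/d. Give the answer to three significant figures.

P_X ≈ 214 kg VSS/d

Y_obs = Y / (1 + k_d θ_c) = 0.441 / (1 + 0.0658 × 20.0) = 0.441 / 2.316 = 0.1904.
Substrate removed = Q·(S₀ − S) = 991 m³/d × (1150 − 16.3) g/m³ = 1.12×10^6 g/d = 1123 kg/d.
Biomass produced: P_X = Y_obs·Q·ΔS = 0.1904 × 1123 ≈ 213.9 kg VSS/d.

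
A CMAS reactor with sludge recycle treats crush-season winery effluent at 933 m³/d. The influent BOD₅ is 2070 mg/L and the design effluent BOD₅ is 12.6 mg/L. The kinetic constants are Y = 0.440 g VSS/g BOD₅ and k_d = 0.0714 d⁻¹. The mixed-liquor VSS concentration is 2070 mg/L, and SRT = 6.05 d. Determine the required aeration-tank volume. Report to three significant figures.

From the SRT design equation V = Y Q (S₀−S) θ_c / [X (1 + k_d θ_c)] = 0.440 × 933 × (2070 − 12.6) × 6.05 / [2070 × (1 + 0.0714 × 6.05)] = 5.11×10^6 / 2964 = 1724 m³.

V ≈ 1720 m³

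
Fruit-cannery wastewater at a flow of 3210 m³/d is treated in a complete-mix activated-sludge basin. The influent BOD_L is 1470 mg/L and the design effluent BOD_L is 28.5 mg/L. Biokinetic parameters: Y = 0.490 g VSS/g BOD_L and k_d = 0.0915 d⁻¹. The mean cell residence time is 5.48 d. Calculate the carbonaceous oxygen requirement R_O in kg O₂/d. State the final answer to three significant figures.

Y_obs = Y / (1 + k_d θ_c) = 0.490 / (1 + 0.0915 × 5.48) = 0.490 / 1.501 = 0.3264.
Mass of BOD_L removed per day: Q(S₀ − S) = 3210 × 1442 g/m³ = 4627 kg/d.
P_X = Y_obs·Q·(S₀ − S) = 0.3264 × 4627 = 1510 kg VSS/d.
R_O = Q·(S₀ − S) − 1.42·P_X = 4627 − 1.42 × 1510 = 2483 kg O₂/d.

R_O ≈ 2480 kg O₂/d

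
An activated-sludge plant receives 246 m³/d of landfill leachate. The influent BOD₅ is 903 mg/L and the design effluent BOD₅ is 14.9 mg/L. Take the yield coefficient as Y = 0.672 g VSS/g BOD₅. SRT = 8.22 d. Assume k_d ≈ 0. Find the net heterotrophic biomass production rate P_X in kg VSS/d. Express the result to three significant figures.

P_X ≈ 147 kg VSS/d

Since k_d ≈ 0, Y_obs = Y = 0.672 g VSS/g BOD₅.
Substrate removed = Q·(S₀ − S) = 246 m³/d × (903 − 14.9) g/m³ = 2.18×10^5 g/d = 218.5 kg/d.
So the net sludge growth is P_X = 0.6720 × 218.5 = 146.8 kg VSS/d.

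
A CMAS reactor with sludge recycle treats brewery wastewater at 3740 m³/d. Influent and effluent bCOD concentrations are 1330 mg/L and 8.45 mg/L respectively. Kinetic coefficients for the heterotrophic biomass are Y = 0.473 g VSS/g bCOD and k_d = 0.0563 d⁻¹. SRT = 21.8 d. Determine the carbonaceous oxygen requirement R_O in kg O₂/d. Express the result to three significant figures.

Correct the yield for decay: Y_obs = Y/(1 + k_d θ_c) = 0.473 / (1 + 0.0563 × 21.8) = 0.473 / 2.227 = 0.2124.
Q·(S₀ − S) = 3740 × (1330 − 8.45) × 10⁻³ = 4943 kg/d removed.
Biomass synthesised: P_X = Y_obs × 4943 = 1050 kg VSS/d.
R_O = Q·(S₀ − S) − 1.42·P_X = 4943 − 1.42 × 1050 = 3452 kg O₂/d.

R_O ≈ 3450 kg O₂/d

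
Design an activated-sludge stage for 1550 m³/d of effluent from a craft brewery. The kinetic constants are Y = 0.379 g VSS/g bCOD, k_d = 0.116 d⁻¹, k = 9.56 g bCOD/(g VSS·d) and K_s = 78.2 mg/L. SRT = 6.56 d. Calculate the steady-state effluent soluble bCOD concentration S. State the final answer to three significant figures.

S ≈ 6.26 mg/L

For a completely mixed reactor with recycle the Lawrence–McCarty relation gives S = K_s·(1 + k_d·θ_c) / [θ_c·(Y·k − k_d) − 1] = 78.2 × (1 + 0.116 × 6.56) / [6.56 × (0.379 × 9.56 − 0.116) − 1] = 137.7 / 22.01 = 6.257 mg/L.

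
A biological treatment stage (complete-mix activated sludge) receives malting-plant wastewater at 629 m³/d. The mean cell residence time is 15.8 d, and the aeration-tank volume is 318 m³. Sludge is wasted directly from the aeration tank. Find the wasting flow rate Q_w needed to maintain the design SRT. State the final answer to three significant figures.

For wasting at MLVSS concentration, Q_w = V/θ_c = 318.0/15.8 = 20.13 m³/d.

Q_w ≈ 20.1 m³/d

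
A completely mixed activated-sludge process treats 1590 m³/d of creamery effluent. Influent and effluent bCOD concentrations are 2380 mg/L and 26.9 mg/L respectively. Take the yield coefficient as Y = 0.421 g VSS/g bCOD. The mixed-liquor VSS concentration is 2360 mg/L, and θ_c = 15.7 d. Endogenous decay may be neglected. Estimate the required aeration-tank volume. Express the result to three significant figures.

With k_d = 0 the design equation reduces to V = Y Q (S₀−S) θ_c / X = 0.421 × 1590 × (2380 − 26.9) × 15.7 / 2360 = 10479 m³.

V ≈ 10500 m³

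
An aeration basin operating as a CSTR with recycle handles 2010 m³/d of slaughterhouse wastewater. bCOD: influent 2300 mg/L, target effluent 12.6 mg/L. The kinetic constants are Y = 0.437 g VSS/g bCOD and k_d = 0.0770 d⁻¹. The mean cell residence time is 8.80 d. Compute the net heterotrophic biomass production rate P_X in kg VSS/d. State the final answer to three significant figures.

P_X ≈ 1200 kg VSS/d

Y_obs = Y / (1 + k_d θ_c) = 0.437 / (1 + 0.0770 × 8.80) = 0.437 / 1.678 = 0.2605.
Mass of bCOD removed per day: Q(S₀ − S) = 2010 × 2287 g/m³ = 4598 kg/d.
So the net sludge growth is P_X = 0.2605 × 4598 = 1198 kg VSS/d.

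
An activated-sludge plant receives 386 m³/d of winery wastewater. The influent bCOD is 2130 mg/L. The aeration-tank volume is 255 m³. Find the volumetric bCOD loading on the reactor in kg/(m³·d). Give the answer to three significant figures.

L_v ≈ 3.22 kg bCOD/(m³·d)

L_v = Q S₀ / V = 386 × 2130 × 10⁻³ / 255.0 = 3.224 kg/(m³·d).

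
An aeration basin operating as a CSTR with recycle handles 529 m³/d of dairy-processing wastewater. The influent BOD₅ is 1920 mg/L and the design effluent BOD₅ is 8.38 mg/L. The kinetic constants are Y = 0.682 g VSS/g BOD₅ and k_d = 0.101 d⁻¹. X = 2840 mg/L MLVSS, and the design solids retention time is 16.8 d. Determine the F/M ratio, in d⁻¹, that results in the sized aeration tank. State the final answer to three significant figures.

Rearranging the biomass balance for a CMAS with decay, V = Y·Q·ΔS·θ_c / [X·(1+k_d θ_c)] = 0.682 × 529 × (1920 − 8.38) × 16.8 / [2840 × (1 + 0.101 × 16.8)] = 1.16×10^7 / 7659 = 1513 m³.
F/M = Q·S₀ / (V·X) = 529 × 1920 / (1513 × 2840) = 0.2364 g BOD₅·(g VSS·d)⁻¹.

F/M ≈ 0.236 d⁻¹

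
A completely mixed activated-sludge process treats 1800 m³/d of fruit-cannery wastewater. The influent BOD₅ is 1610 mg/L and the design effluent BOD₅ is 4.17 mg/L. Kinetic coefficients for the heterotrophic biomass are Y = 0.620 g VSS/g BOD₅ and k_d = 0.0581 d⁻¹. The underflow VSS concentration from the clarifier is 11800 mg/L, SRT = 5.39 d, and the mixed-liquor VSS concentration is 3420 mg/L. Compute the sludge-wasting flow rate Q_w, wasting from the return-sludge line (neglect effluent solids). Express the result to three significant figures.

Steady-state biomass mass balance: V·X·(1 + k_d·θ_c) = Y·Q·(S₀ − S)·θ_c, so V = 0.620 × 1800 × (1610 − 4.17) × 5.39 / [3420 × (1 + 0.0581 × 5.39)] = 9.66×10^6 / 4491 = 2151 m³.
Wasting from the return line (neglecting effluent solids): Q_w = V·X / (θ_c·X_r) = 2151 × 3420 / (5.39 × 11800) = 115.7 m³/d.

Q_w ≈ 116 m³/d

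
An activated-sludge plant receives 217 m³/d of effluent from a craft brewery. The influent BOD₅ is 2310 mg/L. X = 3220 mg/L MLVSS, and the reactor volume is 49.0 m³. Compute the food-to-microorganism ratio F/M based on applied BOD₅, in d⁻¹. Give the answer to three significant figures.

F/M = Q·S₀ / (V·X) = 217 × 2310 / (49.00 × 3220) = 3.177 g BOD₅·(g VSS·d)⁻¹.

F/M ≈ 3.18 d⁻¹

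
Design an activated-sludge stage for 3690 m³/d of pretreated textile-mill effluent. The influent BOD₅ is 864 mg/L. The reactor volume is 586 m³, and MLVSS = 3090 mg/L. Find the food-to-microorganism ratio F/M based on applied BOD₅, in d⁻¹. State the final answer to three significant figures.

Food-to-microorganism ratio F/M = Q S₀ / (V X) = 3690 × 864 / (586.0 × 3090) = 1.761 d⁻¹.

F/M ≈ 1.76 d⁻¹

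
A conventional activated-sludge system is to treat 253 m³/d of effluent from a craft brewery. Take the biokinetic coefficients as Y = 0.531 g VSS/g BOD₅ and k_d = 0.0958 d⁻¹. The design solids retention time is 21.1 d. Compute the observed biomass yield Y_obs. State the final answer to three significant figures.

Y_obs ≈ 0.176 g VSS/g BOD₅

Observed yield with endogenous decay: Y_obs = Y / (1 + k_d·θ_c) = 0.531 / (1 + 0.0958 × 21.1) = 0.531 / 3.021 = 0.1757 g VSS/g BOD₅.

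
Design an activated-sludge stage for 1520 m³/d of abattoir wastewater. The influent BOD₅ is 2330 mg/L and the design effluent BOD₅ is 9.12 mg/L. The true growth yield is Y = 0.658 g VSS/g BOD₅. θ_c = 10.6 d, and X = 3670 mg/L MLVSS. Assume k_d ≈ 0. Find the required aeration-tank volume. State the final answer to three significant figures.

V·X = Y·Q·ΔS·θ_c gives V = 0.658 × 1520 × (2330 − 9.12) × 10.6 / 3670 = 6704 m³.

V ≈ 6700 m³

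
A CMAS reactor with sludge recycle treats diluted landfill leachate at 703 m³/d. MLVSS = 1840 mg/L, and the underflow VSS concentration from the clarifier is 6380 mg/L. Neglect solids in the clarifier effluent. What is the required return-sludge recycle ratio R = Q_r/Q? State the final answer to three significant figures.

R = Q_r/Q = X/(X_r − X) = 1840 / (6380 − 1840) = 0.4053.

R ≈ 0.405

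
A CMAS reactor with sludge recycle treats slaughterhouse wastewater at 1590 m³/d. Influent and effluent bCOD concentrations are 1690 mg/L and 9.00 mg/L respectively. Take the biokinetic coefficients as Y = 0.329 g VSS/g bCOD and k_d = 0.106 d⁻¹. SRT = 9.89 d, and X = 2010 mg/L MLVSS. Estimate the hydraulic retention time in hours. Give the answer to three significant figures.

Rearranging the biomass balance for a CMAS with decay, V = Y·Q·ΔS·θ_c / [X·(1+k_d θ_c)] = 0.329 × 1590 × (1690 − 9.00) × 9.89 / [2010 × (1 + 0.106 × 9.89)] = 8.7×10^6 / 4117 = 2112 m³.
Hydraulic retention time τ = V/Q = 2112 / 1590 = 1.329 d = 31.88 h.

τ ≈ 31.9 h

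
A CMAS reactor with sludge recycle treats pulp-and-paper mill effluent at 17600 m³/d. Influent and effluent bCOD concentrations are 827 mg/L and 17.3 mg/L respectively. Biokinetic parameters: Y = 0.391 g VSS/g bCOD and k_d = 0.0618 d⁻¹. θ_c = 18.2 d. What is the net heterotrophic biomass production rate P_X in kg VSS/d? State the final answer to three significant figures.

Y_obs = Y / (1 + k_d θ_c) = 0.391 / (1 + 0.0618 × 18.2) = 0.391 / 2.125 = 0.1840.
Substrate removed = Q·(S₀ − S) = 17600 m³/d × (827 − 17.3) g/m³ = 1.43×10^7 g/d = 14251 kg/d.
Net biomass production P_X = Y_obs × Q·(S₀ − S) = 0.1840 × 14251 = 2622 kg VSS/d.

P_X ≈ 2620 kg VSS/d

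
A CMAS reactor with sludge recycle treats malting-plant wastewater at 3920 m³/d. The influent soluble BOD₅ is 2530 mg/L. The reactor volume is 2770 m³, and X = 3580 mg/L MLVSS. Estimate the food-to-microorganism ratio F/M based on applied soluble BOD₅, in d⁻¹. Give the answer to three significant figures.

Food-to-microorganism ratio F/M = Q S₀ / (V X) = 3920 × 2530 / (2770 × 3580) = 1.000 d⁻¹.

F/M ≈ 1.00 d⁻¹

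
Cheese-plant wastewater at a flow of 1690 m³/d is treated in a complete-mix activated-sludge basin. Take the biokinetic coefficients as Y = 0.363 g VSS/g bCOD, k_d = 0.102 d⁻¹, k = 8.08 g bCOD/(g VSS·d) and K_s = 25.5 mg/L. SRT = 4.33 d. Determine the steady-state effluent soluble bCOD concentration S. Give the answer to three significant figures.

S ≈ 3.27 mg/L

For a completely mixed reactor with recycle the Lawrence–McCarty relation gives S = K_s·(1 + k_d·θ_c) / [θ_c·(Y·k − k_d) − 1] = 25.5 × (1 + 0.102 × 4.33) / [4.33 × (0.363 × 8.08 − 0.102) − 1] = 36.76 / 11.26 = 3.265 mg/L.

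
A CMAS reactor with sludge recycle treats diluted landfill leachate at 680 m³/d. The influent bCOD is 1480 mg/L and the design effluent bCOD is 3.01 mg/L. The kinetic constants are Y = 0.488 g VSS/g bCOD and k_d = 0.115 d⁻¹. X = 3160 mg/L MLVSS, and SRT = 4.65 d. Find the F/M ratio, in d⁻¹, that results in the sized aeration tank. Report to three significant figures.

From the SRT design equation V = Y Q (S₀−S) θ_c / [X (1 + k_d θ_c)] = 0.488 × 680 × (1480 − 3.01) × 4.65 / [3160 × (1 + 0.115 × 4.65)] = 2.28×10^6 / 4850 = 469.9 m³.
Food-to-microorganism ratio F/M = Q S₀ / (V X) = 680 × 1480 / (469.9 × 3160) = 0.6777 d⁻¹.

F/M ≈ 0.678 d⁻¹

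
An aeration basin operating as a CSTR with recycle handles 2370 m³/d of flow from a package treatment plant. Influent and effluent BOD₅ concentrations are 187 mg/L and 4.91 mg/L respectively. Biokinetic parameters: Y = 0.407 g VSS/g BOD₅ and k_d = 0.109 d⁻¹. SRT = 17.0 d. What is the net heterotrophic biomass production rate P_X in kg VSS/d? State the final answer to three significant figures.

P_X ≈ 61.6 kg VSS/d

The observed yield is Y_obs = Y/(1 + k_d·θ_c) = 0.407 / (1 + 0.109 × 17.0) = 0.407 / 2.853 = 0.1427 g VSS per g BOD₅ removed.
ΔS = 187 − 4.91 = 182.1 mg/L, so the substrate removal rate is 2370 × 182.1/1000 = 431.6 kg BOD₅/d.
So the net sludge growth is P_X = 0.1427 × 431.6 = 61.56 kg VSS/d.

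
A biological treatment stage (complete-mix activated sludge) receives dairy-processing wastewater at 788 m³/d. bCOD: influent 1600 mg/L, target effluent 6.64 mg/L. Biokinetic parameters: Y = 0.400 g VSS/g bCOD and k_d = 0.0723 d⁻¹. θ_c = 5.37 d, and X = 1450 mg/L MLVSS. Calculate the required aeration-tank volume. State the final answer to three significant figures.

Rearranging the biomass balance for a CMAS with decay, V = Y·Q·ΔS·θ_c / [X·(1+k_d θ_c)] = 0.400 × 788 × (1600 − 6.64) × 5.37 / [1450 × (1 + 0.0723 × 5.37)] = 2.7×10^6 / 2013 = 1340 m³.

V ≈ 1340 m³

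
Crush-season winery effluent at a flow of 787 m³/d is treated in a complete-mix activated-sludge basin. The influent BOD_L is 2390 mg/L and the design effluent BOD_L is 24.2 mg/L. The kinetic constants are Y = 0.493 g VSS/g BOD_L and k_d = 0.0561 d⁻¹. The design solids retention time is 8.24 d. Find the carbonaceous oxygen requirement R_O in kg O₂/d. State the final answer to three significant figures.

R_O ≈ 971 kg O₂/d

The observed yield is Y_obs = Y/(1 + k_d·θ_c) = 0.493 / (1 + 0.0561 × 8.24) = 0.493 / 1.462 = 0.3371 g VSS per g BOD_L removed.
Mass of BOD_L removed per day: Q(S₀ − S) = 787 × 2366 g/m³ = 1862 kg/d.
Net sludge production P_X = 0.3371 × 1862 = 627.7 kg VSS/d.
Carbonaceous O₂ demand = substrate oxidised − cell-mass equivalent = 1862 − 1.42 × 627.7 = 970.5 kg O₂/d.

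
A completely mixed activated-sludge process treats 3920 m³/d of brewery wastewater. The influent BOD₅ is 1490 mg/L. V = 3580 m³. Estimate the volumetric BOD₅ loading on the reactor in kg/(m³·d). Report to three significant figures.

L_v ≈ 1.63 kg BOD₅/(m³·d)

Applied BOD₅ load per unit volume = Q·S₀/V = (3920 × 1490/1000)/3580 = 1.632 kg BOD₅·m⁻³·d⁻¹.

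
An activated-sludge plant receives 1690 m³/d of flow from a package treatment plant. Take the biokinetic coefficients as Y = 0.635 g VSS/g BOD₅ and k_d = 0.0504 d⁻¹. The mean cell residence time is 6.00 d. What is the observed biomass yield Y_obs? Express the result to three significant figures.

Y_obs ≈ 0.488 g VSS/g BOD₅

Correct the yield for decay: Y_obs = Y/(1 + k_d θ_c) = 0.635 / (1 + 0.0504 × 6.00) = 0.635 / 1.302 = 0.4876.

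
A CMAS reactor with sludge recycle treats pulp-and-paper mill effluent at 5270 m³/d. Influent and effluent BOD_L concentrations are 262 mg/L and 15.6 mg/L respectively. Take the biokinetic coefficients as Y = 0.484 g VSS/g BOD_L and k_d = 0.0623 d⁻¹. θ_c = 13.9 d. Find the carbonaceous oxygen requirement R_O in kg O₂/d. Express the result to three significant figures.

Observed yield with endogenous decay: Y_obs = Y / (1 + k_d·θ_c) = 0.484 / (1 + 0.0623 × 13.9) = 0.484 / 1.866 = 0.2594 g VSS/g BOD_L.
Substrate removed = Q·(S₀ − S) = 5270 m³/d × (262 − 15.6) g/m³ = 1.3×10^6 g/d = 1299 kg/d.
Biomass synthesised: P_X = Y_obs × 1299 = 336.8 kg VSS/d.
Carbonaceous O₂ demand = substrate oxidised − cell-mass equivalent = 1299 − 1.42 × 336.8 = 820.3 kg O₂/d.

R_O ≈ 820 kg O₂/d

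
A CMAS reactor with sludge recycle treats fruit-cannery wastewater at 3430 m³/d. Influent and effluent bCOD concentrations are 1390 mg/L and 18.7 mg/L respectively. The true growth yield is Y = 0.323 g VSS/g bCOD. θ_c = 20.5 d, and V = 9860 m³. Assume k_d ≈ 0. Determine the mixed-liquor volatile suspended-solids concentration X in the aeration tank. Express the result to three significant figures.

X ≈ 3160 mg/L

From V·X = Y·Q·(S₀ − S)·θ_c (decay neglected): X = 0.323 × 3430 × (1390 − 18.7) × 20.5 / 9860 = 3159 mg/L.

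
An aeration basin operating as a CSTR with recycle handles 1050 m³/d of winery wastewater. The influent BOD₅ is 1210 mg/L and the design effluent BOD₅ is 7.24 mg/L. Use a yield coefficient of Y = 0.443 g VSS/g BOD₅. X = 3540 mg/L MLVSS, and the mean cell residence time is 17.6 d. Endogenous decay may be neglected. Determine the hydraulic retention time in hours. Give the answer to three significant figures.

τ ≈ 63.6 h

With k_d = 0 the design equation reduces to V = Y Q (S₀−S) θ_c / X = 0.443 × 1050 × (1210 − 7.24) × 17.6 / 3540 = 2782 m³.
Hydraulic retention time τ = V/Q = 2782 / 1050 = 2.649 d = 63.58 h.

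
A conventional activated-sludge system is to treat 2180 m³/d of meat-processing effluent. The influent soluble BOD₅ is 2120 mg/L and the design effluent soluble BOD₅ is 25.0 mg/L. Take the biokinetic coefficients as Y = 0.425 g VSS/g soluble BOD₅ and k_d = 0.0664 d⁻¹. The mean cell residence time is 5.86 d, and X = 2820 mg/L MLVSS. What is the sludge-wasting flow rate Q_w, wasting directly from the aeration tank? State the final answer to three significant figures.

From the SRT design equation V = Y Q (S₀−S) θ_c / [X (1 + k_d θ_c)] = 0.425 × 2180 × (2120 − 25.0) × 5.86 / [2820 × (1 + 0.0664 × 5.86)] = 1.14×10^7 / 3917 = 2904 m³.
Wasting from the aeration tank: Q_w = V / θ_c = 2904 / 5.86 = 495.5 m³/d.

Q_w ≈ 496 m³/d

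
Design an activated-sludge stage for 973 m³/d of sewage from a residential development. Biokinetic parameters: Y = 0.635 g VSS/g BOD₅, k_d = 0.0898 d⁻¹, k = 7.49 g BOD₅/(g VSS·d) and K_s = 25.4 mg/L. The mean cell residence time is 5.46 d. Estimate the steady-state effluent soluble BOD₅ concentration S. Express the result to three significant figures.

Effluent substrate depends only on kinetics and SRT: S = K_s(1 + k_d θ_c) / [θ_c(Yk − k_d) − 1] = 25.4 × (1 + 0.0898 × 5.46) / [5.46 × (0.635 × 7.49 − 0.0898) − 1] = 37.85 / 24.48 = 1.546 mg/L.

S ≈ 1.55 mg/L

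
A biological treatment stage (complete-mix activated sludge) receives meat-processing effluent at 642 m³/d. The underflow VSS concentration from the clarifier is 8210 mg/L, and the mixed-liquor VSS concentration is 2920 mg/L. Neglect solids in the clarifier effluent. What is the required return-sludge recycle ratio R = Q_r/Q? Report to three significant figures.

R = Q_r/Q = X/(X_r − X) = 2920 / (8210 − 2920) = 0.5520.

R ≈ 0.552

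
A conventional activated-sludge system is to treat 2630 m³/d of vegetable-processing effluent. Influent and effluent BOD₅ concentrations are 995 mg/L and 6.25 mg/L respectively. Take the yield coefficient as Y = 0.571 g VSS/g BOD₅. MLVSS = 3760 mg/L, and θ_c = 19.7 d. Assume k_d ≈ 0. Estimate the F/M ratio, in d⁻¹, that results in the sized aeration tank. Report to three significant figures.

V·X = Y·Q·ΔS·θ_c gives V = 0.571 × 2630 × (995 − 6.25) × 19.7 / 3760 = 7780 m³.
F/M = Q·S₀ / (V·X) = 2630 × 995 / (7780 × 3760) = 0.08946 g BOD₅·(g VSS·d)⁻¹.

F/M ≈ 0.0895 d⁻¹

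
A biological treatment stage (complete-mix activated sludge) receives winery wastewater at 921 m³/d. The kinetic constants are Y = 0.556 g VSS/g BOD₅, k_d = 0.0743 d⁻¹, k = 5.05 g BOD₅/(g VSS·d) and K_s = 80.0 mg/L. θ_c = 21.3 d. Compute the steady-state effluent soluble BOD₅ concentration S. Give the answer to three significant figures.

S ≈ 3.61 mg/L

Effluent substrate depends only on kinetics and SRT: S = K_s(1 + k_d θ_c) / [θ_c(Yk − k_d) − 1] = 80.0 × (1 + 0.0743 × 21.3) / [21.3 × (0.556 × 5.05 − 0.0743) − 1] = 206.6 / 57.22 = 3.611 mg/L.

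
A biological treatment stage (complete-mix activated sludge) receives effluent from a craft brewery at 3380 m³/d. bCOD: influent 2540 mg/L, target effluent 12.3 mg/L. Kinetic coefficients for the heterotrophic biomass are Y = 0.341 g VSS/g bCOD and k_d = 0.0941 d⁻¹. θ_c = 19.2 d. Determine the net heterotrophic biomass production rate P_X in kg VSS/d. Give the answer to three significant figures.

Correct the yield for decay: Y_obs = Y/(1 + k_d θ_c) = 0.341 / (1 + 0.0941 × 19.2) = 0.341 / 2.807 = 0.1215.
Mass of bCOD removed per day: Q(S₀ − S) = 3380 × 2528 g/m³ = 8544 kg/d.
P_X = Y_obs · Q(S₀ − S) = 0.1215 × 8544 = 1038 kg VSS/d.

P_X ≈ 1040 kg VSS/d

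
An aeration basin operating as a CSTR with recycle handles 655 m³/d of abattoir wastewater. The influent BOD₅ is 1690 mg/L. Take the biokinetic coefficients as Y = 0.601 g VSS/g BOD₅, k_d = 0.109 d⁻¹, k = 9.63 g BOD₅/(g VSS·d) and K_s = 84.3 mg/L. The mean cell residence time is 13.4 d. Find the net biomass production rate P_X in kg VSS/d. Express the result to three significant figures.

P_X ≈ 270 kg VSS/d

For a completely mixed reactor with recycle the Lawrence–McCarty relation gives S = K_s·(1 + k_d·θ_c) / [θ_c·(Y·k − k_d) − 1] = 84.3 × (1 + 0.109 × 13.4) / [13.4 × (0.601 × 9.63 − 0.109) − 1] = 207.4 / 75.09 = 2.762 mg/L.
The observed yield is Y_obs = Y/(1 + k_d·θ_c) = 0.601 / (1 + 0.109 × 13.4) = 0.601 / 2.461 = 0.2442 g VSS per g BOD₅ removed.
Q·(S₀ − S) = 655 × (1690 − 2.76) × 10⁻³ = 1105 kg/d removed.
Net biomass production P_X = Y_obs × Q·(S₀ − S) = 0.2442 × 1105 = 269.9 kg VSS/d.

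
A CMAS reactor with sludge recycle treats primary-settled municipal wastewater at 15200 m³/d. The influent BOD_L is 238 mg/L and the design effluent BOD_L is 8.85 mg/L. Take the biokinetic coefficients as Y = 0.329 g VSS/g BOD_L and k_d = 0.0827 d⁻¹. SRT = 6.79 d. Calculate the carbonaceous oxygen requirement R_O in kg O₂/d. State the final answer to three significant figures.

The observed yield is Y_obs = Y/(1 + k_d·θ_c) = 0.329 / (1 + 0.0827 × 6.79) = 0.329 / 1.562 = 0.2107 g VSS per g BOD_L removed.
Q·(S₀ − S) = 15200 × (238 − 8.85) × 10⁻³ = 3483 kg/d removed.
P_X = Y_obs·Q·(S₀ − S) = 0.2107 × 3483 = 733.9 kg VSS/d.
R_O = Q·(S₀ − S) − 1.42·P_X = 3483 − 1.42 × 733.9 = 2441 kg O₂/d.

R_O ≈ 2440 kg O₂/d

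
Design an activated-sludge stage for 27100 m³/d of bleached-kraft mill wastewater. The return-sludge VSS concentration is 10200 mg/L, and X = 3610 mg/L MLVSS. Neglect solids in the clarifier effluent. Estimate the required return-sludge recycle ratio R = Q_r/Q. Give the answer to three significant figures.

R ≈ 0.548

R = Q_r/Q = X/(X_r − X) = 3610 / (10200 − 3610) = 0.5478.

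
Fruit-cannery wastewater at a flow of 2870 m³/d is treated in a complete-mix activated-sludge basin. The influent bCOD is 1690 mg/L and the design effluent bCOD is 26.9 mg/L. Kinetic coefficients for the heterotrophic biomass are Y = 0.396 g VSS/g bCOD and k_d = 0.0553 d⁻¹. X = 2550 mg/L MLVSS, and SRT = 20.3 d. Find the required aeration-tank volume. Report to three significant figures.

From the SRT design equation V = Y Q (S₀−S) θ_c / [X (1 + k_d θ_c)] = 0.396 × 2870 × (1690 − 26.9) × 20.3 / [2550 × (1 + 0.0553 × 20.3)] = 3.84×10^7 / 5413 = 7089 m³.

V ≈ 7090 m³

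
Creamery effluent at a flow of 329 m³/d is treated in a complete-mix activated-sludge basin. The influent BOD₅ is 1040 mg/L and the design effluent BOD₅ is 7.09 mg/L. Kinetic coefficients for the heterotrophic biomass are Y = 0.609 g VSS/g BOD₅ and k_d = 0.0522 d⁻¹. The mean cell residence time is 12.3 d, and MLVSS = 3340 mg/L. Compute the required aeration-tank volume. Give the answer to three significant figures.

V ≈ 464 m³

From the SRT design equation V = Y Q (S₀−S) θ_c / [X (1 + k_d θ_c)] = 0.609 × 329 × (1040 − 7.09) × 12.3 / [3340 × (1 + 0.0522 × 12.3)] = 2.55×10^6 / 5484 = 464.1 m³.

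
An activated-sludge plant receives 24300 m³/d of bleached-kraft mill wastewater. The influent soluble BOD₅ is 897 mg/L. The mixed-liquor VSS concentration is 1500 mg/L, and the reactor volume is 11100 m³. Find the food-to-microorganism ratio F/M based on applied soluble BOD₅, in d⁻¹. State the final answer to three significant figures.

F/M = applied load / biomass = Q·S₀/(V·X) = 24300 × 897 / (11100 × 1500) = 1.309 d⁻¹.

F/M ≈ 1.31 d⁻¹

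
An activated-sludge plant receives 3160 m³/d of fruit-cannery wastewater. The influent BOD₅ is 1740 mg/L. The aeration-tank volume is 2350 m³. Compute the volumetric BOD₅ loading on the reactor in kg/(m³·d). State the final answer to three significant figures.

L_v ≈ 2.34 kg BOD₅/(m³·d)

Applied BOD₅ load per unit volume = Q·S₀/V = (3160 × 1740/1000)/2350 = 2.340 kg BOD₅·m⁻³·d⁻¹.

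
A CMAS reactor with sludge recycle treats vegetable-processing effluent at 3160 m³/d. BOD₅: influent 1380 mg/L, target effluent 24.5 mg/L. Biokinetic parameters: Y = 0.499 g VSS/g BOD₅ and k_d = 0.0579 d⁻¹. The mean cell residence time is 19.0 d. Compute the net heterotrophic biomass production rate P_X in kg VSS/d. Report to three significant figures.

The observed yield is Y_obs = Y/(1 + k_d·θ_c) = 0.499 / (1 + 0.0579 × 19.0) = 0.499 / 2.100 = 0.2376 g VSS per g BOD₅ removed.
Substrate removed = Q·(S₀ − S) = 3160 m³/d × (1380 − 24.5) g/m³ = 4.28×10^6 g/d = 4283 kg/d.
So the net sludge growth is P_X = 0.2376 × 4283 = 1018 kg VSS/d.

P_X ≈ 1020 kg VSS/d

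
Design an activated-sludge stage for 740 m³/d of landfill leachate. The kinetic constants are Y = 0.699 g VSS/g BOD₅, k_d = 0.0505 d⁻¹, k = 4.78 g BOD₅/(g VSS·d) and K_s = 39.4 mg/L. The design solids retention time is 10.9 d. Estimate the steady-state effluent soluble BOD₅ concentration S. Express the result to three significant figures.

Effluent substrate depends only on kinetics and SRT: S = K_s(1 + k_d θ_c) / [θ_c(Yk − k_d) − 1] = 39.4 × (1 + 0.0505 × 10.9) / [10.9 × (0.699 × 4.78 − 0.0505) − 1] = 61.09 / 34.87 = 1.752 mg/L.

S ≈ 1.75 mg/L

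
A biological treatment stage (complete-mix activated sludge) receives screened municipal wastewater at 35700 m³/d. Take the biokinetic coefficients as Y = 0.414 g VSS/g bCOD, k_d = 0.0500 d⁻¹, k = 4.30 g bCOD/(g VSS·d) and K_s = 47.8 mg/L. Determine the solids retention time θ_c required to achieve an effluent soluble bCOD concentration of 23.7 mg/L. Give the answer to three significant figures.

From 1/θ_c = Y·k·S/(K_s + S) − k_d: Y·k·S/(K_s+S) = 0.414 × 4.30 × 23.7 / (47.8 + 23.7) = 0.5901 d⁻¹.
1/θ_c = 0.5901 − 0.0500 = 0.5401 d⁻¹, so θ_c = 1.852 d.

θ_c ≈ 1.85 d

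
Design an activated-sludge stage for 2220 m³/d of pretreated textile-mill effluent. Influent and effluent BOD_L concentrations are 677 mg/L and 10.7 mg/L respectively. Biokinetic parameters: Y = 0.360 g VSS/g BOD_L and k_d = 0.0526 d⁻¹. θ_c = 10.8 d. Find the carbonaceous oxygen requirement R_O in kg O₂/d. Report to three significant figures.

Correct the yield for decay: Y_obs = Y/(1 + k_d θ_c) = 0.360 / (1 + 0.0526 × 10.8) = 0.360 / 1.568 = 0.2296.
ΔS = 677 − 10.7 = 666.3 mg/L, so the substrate removal rate is 2220 × 666.3/1000 = 1479 kg BOD_L/d.
Net sludge production P_X = 0.2296 × 1479 = 339.6 kg VSS/d.
R_O = Q·(S₀ − S) − 1.42·P_X = 1479 − 1.42 × 339.6 = 997.0 kg O₂/d.

R_O ≈ 997 kg O₂/d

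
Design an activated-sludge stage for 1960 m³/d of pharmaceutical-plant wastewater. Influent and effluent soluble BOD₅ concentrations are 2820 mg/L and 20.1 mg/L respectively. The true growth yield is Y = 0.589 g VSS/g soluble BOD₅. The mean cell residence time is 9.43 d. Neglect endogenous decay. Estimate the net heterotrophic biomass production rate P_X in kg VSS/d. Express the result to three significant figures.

P_X ≈ 3230 kg VSS/d

No decay correction is needed, so Y_obs = Y = 0.589.
Q·(S₀ − S) = 1960 × (2820 − 20.1) × 10⁻³ = 5488 kg/d removed.
Net biomass production P_X = Y_obs × Q·(S₀ − S) = 0.5890 × 5488 = 3232 kg VSS/d.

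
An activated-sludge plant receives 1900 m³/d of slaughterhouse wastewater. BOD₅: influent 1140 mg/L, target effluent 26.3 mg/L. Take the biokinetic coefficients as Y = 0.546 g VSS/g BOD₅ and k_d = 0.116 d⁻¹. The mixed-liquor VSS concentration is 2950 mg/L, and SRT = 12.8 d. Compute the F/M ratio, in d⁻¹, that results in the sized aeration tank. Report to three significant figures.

From the SRT design equation V = Y Q (S₀−S) θ_c / [X (1 + k_d θ_c)] = 0.546 × 1900 × (1140 − 26.3) × 12.8 / [2950 × (1 + 0.116 × 12.8)] = 1.48×10^7 / 7330 = 2017 m³.
Food-to-microorganism ratio F/M = Q S₀ / (V X) = 1900 × 1140 / (2017 × 2950) = 0.3639 d⁻¹.

F/M ≈ 0.364 d⁻¹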